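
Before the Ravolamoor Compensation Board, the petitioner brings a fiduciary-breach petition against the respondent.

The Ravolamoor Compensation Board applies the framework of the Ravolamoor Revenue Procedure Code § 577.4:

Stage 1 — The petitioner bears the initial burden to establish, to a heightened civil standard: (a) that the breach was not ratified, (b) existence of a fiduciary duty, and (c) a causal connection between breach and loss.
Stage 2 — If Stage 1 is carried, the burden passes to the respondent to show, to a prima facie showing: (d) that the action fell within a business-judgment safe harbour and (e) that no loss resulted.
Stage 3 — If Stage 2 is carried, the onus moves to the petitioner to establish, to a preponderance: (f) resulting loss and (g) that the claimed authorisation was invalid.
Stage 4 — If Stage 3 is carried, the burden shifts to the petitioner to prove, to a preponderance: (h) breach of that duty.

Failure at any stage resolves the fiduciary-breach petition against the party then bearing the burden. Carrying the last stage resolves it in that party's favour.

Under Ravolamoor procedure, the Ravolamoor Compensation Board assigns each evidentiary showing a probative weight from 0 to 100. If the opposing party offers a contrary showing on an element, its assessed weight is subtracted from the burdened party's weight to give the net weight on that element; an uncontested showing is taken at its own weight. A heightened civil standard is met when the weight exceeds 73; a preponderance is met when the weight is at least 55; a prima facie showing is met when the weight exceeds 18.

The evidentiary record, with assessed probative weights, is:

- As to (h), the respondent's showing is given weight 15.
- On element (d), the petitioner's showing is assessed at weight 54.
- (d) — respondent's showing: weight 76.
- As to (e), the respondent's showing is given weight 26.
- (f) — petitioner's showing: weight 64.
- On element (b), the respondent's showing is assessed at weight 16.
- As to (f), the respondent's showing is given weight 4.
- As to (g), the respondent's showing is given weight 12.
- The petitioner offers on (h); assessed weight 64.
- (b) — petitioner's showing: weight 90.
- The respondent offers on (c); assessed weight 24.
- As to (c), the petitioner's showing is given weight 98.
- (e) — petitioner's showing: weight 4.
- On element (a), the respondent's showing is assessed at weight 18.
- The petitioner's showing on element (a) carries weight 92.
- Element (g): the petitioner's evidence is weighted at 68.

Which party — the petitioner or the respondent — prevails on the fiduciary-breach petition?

respondent

Stage 1 (petitioner, a heightened civil standard, weight exceeds 73): (a) net 92−18=74 > 73 — meets; (b) net 90−16=74 > 73 — meets; (c) net 98−24=74 > 73 — meets.
  Stage 1 is satisfied; the onus moves to the respondent.
Stage 2 (respondent, a prima facie showing, weight exceeds 18): (d) net 76−54=22 > 18 — meets; (e) net 26−4=22 > 18 — meets.
  Stage 2 is satisfied; the onus moves to the petitioner.
Stage 3 (petitioner, a preponderance, weight is at least 55): (f) net 64−4=60 ≥ 55 — meets; (g) net 68−12=56 ≥ 55 — meets.
  All elements met. The petitioner retains the burden for Stage 4.
Stage 4 (petitioner, a preponderance, weight is at least 55): (h) net 64−15=49 < 55 — fails.
  The petitioner does not carry Stage 4.
So the respondent prevails.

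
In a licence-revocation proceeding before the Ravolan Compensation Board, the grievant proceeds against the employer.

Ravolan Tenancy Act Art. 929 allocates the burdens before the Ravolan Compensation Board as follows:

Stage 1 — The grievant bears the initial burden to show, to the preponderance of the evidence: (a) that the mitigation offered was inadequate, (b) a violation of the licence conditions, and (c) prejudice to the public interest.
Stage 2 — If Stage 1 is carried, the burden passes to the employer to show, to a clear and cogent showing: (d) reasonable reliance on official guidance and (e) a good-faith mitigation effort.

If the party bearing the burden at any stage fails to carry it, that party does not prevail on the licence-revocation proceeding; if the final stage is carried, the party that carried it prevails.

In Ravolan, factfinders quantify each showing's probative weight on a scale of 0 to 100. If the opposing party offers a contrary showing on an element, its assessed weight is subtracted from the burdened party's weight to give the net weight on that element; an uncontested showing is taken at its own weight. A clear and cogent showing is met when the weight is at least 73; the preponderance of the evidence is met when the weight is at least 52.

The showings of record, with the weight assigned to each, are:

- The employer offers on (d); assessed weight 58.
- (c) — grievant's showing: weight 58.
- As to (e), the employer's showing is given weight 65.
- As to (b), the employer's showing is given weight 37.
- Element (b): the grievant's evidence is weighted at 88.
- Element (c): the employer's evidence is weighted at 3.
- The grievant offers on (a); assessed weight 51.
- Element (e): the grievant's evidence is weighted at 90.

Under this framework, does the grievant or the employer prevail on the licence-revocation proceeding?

At Stage 1 the grievant must meet the preponderance of the evidence (weight is at least 52): on (a) the weight is 51, which does not reach 52, so (a) does not meet the standard; on (b) the weight is 88 less the opposing 37 gives net 51, which does not reach 52, so (b) does not meet the standard; on (c) the weight is 58 less the opposing 3 gives net 55, ≥ 52, so (c) meets the standard.
  Stage 1 not carried; the grievant fails its burden.
The analysis ends at Stage 1; the employer prevails.

employer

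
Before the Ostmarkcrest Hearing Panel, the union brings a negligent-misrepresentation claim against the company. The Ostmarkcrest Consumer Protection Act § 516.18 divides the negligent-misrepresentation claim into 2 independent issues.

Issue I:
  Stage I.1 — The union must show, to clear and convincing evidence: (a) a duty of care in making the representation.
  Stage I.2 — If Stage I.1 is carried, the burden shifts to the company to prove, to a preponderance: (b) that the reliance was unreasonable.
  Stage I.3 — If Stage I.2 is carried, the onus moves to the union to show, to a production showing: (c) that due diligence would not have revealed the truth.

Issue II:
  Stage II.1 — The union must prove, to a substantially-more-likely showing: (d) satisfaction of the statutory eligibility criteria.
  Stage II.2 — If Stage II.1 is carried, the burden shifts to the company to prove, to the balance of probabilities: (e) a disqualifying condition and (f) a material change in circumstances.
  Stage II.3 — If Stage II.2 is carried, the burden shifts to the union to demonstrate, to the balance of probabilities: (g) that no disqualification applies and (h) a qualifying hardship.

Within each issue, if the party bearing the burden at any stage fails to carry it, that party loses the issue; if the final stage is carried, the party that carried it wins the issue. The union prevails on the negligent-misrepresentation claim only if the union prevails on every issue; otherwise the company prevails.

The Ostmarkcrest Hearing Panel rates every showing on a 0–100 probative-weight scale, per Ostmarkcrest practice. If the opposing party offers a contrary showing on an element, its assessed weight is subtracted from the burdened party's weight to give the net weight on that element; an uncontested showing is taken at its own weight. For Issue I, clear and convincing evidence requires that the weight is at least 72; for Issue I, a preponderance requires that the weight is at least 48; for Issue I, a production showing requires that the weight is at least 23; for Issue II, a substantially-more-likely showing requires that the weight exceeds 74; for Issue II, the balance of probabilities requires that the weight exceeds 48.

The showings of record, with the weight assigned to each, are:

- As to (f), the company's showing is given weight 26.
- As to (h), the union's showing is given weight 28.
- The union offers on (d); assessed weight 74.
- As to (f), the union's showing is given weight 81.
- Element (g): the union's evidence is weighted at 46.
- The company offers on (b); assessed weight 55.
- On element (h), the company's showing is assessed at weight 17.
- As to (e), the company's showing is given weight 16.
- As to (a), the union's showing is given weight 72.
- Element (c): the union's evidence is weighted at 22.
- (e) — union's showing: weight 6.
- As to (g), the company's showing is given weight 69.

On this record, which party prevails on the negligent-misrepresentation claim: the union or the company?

company

— Issue I —
Stage I.1 — burden on union; standard: clear and convincing evidence (weight is at least 72).
    (a): 72 ≥ 72 [met]
  The union carries Stage I.1; the company now bears the burden.
Stage I.2 — burden on company; standard: a preponderance (weight is at least 48).
    (b): 55 ≥ 48 [met]
  Stage I.2 is satisfied; the onus moves to the union.
Stage I.3 — burden on union; standard: a production showing (weight is at least 23).
    (c): 22 < 23 [not met]
  Stage I.3 not carried; the union fails its burden.
The analysis ends at Stage I.3; the company prevails on this issue.
— Issue II —
Stage II.1 (union, a substantially-more-likely showing, weight exceeds 74): (d) 74 ≤ 74 — fails.
  Stage II.1 not carried; the union fails its burden.
The company prevails on this issue.
Per-issue: Issue I → company; Issue II → company. The union must prevail on every issue; overall, the company prevails.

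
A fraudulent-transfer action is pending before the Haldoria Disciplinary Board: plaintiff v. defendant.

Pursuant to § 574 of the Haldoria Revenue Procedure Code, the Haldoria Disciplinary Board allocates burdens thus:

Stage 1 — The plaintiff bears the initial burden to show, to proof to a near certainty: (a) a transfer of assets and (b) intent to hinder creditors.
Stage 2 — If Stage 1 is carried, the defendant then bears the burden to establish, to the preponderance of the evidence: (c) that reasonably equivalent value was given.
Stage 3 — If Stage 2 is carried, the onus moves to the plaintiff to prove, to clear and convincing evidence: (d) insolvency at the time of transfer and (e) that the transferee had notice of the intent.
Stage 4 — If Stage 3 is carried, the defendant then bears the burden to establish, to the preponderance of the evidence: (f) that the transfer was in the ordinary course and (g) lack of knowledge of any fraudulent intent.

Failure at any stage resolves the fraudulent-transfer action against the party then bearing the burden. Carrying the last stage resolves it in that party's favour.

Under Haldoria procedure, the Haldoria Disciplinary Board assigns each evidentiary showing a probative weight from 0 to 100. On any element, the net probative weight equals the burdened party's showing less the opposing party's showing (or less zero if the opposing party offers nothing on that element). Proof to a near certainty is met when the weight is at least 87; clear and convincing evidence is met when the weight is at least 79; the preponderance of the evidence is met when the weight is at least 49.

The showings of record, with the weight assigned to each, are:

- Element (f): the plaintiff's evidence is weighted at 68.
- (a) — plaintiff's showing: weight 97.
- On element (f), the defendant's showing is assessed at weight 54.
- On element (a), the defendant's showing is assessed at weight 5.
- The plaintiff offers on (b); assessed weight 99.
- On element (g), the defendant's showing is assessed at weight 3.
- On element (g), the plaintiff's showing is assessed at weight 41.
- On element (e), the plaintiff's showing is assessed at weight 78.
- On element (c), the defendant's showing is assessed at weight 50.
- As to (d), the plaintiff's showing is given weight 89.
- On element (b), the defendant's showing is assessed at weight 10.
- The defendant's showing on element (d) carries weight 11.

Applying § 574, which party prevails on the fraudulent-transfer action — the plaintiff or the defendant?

Stage 1 (plaintiff, proof to a near certainty, weight is at least 87): (a) net 97−5=92 ≥ 87 — meets; (b) net 99−10=89 ≥ 87 — meets.
  The plaintiff carries Stage 1; the defendant now bears the burden.
Stage 2 (defendant, the preponderance of the evidence, weight is at least 49): (c) 50 ≥ 49 — meets.
  Stage 2 carried; the burden shifts to the plaintiff.
Stage 3 (plaintiff, clear and convincing evidence, weight is at least 79): (d) net 89−11=78 < 79 — fails; (e) 78 < 79 — fails.
  Stage 3 not carried; the plaintiff fails its burden.
The analysis ends at Stage 3; the defendant prevails.

defendant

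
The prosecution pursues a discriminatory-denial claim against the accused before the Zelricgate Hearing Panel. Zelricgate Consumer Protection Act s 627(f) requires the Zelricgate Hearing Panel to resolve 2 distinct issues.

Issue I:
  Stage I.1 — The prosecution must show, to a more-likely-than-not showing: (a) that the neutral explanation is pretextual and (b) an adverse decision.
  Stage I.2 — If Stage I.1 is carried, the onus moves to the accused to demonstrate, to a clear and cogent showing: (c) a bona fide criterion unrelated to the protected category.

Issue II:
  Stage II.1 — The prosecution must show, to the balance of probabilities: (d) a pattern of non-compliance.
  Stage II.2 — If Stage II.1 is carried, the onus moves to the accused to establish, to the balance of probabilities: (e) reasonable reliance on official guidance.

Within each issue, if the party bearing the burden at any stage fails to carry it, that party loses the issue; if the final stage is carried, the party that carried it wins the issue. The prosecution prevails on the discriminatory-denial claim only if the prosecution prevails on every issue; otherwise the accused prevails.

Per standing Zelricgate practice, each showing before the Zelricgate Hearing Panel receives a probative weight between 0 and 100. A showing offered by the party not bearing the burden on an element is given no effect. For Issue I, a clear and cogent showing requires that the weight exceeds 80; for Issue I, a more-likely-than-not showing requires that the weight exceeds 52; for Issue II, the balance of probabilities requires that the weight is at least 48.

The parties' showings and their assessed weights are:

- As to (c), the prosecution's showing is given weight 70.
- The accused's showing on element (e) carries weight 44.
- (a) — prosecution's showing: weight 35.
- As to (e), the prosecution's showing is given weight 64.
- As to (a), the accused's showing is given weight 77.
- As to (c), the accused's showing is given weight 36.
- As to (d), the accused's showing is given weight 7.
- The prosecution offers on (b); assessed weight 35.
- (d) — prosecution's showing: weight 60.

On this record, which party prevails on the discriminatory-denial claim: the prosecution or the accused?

— Issue I —
Stage I.1 (prosecution, a more-likely-than-not showing, weight exceeds 52): (a) 35 (accused's 77 disregarded) ≤ 52 — fails; (b) 35 ≤ 52 — fails.
  Stage I.1 not carried; the prosecution fails its burden.
The accused prevails on this issue.
— Issue II —
Stage II.1 — burden on prosecution; standard: the balance of probabilities (weight is at least 48).
    (d): 60 (accused's 7 disregarded) ≥ 48 [met]
  Stage II.1 is satisfied; the onus moves to the accused.
Stage II.2 — burden on accused; standard: the balance of probabilities (weight is at least 48).
    (e): 44 (prosecution's 64 disregarded) < 48 [not met]
  Not every element is met, so the accused fails to carry Stage II.2.
The analysis ends at Stage II.2; the prosecution prevails on this issue.
Per-issue: Issue I → accused; Issue II → prosecution. The prosecution must prevail on every issue; overall, the accused prevails.

accused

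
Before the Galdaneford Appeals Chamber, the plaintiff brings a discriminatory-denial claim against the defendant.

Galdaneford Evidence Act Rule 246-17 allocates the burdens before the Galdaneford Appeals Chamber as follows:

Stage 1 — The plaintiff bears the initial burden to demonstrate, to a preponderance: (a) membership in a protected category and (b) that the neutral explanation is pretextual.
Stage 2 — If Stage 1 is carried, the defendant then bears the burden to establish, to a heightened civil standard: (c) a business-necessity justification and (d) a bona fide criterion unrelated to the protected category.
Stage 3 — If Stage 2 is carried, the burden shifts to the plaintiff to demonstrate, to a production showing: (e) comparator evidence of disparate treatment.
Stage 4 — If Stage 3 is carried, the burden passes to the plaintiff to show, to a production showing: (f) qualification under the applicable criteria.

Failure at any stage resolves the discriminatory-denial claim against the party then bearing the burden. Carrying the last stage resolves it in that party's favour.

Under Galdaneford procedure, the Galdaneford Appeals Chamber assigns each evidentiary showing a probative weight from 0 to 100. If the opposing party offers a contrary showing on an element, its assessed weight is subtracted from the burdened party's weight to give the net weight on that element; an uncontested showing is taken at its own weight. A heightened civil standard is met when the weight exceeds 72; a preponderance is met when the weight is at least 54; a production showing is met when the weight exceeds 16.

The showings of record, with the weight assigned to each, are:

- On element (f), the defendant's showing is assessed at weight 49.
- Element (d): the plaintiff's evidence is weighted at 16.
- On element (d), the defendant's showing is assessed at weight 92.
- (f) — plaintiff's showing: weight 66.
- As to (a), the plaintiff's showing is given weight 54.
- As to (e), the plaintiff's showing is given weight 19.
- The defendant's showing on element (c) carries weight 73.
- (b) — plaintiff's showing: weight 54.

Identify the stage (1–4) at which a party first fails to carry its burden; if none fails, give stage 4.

stage 4

Stage 1 (plaintiff, a preponderance, weight is at least 54): (a) 54 ≥ 54 — meets; (b) 54 ≥ 54 — meets.
  The plaintiff carries Stage 1; the defendant now bears the burden.
Stage 2 (defendant, a heightened civil standard, weight exceeds 72): (c) 73 > 72 — meets; (d) net 92−16=76 > 72 — meets.
  Stage 2 is satisfied; the onus moves to the plaintiff.
Stage 3 (plaintiff, a production showing, weight exceeds 16): (e) 19 > 16 — meets.
  Stage 3 is satisfied; the plaintiff continues to bear the burden.
Stage 4 (plaintiff, a production showing, weight exceeds 16): (f) net 66−49=17 > 16 — meets.
  Stage 4 carried; the final stage is satisfied.
With every stage satisfied, the plaintiff prevails.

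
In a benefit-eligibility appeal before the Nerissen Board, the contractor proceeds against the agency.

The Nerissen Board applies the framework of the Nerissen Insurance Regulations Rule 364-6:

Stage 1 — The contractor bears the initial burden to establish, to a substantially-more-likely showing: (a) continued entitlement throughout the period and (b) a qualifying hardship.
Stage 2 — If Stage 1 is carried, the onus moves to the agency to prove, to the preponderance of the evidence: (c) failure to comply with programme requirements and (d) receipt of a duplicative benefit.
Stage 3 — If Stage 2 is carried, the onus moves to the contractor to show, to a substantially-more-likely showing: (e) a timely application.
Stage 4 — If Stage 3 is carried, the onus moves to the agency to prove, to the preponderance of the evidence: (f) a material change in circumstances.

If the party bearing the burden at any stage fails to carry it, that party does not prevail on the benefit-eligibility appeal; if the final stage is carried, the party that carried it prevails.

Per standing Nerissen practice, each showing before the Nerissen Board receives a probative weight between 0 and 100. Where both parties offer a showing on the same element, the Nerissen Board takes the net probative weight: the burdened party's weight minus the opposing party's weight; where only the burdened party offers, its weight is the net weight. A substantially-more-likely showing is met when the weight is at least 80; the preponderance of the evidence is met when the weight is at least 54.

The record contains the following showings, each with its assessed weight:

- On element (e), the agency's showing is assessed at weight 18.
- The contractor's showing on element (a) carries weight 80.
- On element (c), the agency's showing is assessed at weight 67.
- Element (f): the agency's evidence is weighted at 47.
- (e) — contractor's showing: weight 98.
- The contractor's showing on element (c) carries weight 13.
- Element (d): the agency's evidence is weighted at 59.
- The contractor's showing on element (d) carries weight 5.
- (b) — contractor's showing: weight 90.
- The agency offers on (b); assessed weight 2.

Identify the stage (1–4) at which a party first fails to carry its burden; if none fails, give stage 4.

Stage 1 — burden on contractor; standard: a substantially-more-likely showing (weight is at least 80).
    (a): 80 ≥ 80 [met]
    (b): 90 − 2 = 88 ≥ 80 [met]
  All elements met. The burden passes to the agency.
Stage 2 — burden on agency; standard: the preponderance of the evidence (weight is at least 54).
    (c): 67 − 13 = 54 ≥ 54 [met]
    (d): 59 − 5 = 54 ≥ 54 [met]
  Stage 2 carried; the burden shifts to the contractor.
Stage 3 — burden on contractor; standard: a substantially-more-likely showing (weight is at least 80).
    (e): 98 − 18 = 80 ≥ 80 [met]
  Stage 3 carried; the burden shifts to the agency.
Stage 4 — burden on agency; standard: the preponderance of the evidence (weight is at least 54).
    (f): 47 < 54 [not met]
  Stage 4 not carried; the agency fails its burden.
The analysis ends at Stage 4; the contractor prevails.

stage 4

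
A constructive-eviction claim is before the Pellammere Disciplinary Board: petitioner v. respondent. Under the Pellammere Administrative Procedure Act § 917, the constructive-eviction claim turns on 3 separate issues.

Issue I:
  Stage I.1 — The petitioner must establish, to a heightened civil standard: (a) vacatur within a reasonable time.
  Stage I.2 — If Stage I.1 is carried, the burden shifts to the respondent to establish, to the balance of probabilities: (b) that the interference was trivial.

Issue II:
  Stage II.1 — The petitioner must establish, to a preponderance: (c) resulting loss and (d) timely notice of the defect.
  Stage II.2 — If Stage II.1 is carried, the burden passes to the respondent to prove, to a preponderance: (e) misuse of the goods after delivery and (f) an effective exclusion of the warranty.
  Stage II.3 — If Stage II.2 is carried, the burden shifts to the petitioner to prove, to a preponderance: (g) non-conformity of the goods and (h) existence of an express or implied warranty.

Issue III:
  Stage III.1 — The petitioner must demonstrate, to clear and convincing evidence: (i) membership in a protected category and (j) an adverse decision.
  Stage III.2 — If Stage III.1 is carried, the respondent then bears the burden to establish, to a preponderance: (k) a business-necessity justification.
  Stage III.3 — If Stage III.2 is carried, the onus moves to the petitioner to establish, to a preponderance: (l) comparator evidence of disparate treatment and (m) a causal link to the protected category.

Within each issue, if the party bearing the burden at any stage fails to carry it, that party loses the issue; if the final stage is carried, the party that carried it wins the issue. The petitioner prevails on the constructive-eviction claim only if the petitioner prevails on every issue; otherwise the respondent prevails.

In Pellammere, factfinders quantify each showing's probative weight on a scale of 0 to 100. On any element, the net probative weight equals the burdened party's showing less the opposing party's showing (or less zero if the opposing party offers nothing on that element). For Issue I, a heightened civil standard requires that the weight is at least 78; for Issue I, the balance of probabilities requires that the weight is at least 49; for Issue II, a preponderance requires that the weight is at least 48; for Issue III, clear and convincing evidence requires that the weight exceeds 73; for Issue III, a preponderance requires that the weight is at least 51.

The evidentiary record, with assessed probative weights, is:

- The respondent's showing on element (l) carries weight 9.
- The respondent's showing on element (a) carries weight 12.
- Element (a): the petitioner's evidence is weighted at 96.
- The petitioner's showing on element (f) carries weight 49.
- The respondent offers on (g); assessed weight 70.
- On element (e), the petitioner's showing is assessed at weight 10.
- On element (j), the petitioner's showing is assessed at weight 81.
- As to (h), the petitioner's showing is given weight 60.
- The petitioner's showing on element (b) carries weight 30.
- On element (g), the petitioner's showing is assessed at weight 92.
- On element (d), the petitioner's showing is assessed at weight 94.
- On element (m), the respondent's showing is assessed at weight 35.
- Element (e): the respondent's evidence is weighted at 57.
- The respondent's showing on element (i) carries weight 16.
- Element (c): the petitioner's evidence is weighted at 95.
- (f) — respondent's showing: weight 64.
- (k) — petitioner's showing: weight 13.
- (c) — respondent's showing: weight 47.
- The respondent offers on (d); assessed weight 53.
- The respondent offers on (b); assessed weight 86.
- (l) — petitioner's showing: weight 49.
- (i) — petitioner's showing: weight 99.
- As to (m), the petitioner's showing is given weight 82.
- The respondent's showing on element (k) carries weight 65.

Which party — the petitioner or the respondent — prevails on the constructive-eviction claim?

— Issue I —
Stage I.1 (petitioner, a heightened civil standard, weight is at least 78): (a) net 96−12=84 ≥ 78 — meets.
  All elements met. The burden passes to the respondent.
Stage I.2 (respondent, the balance of probabilities, weight is at least 49): (b) net 86−30=56 ≥ 49 — meets.
  Stage I.2 carried; the final stage is satisfied.
Every stage carried; the respondent prevails on this issue.
— Issue II —
Stage II.1 (petitioner, a preponderance, weight is at least 48): (c) net 95−47=48 ≥ 48 — meets; (d) net 94−53=41 < 48 — fails.
  The petitioner does not carry Stage II.1.
The analysis ends at Stage II.1; the respondent prevails on this issue.
— Issue III —
At Stage III.1 the petitioner must meet clear and convincing evidence (weight exceeds 73): on (i) the weight is 99 less the opposing 16 gives net 83, which does exceed 73, so (i) meets the standard; on (j) the weight is 81, which does exceed 73, so (j) meets the standard.
  Stage III.1 carried; the burden shifts to the respondent.
At Stage III.2 the respondent must meet a preponderance (weight is at least 51): on (k) the weight is 65 less the opposing 13 gives net 52, which does reach 51, so (k) meets the standard.
  Stage III.2 carried; the burden shifts to the petitioner.
At Stage III.3 the petitioner must meet a preponderance (weight is at least 51): on (l) the weight is 49 less the opposing 9 gives net 40, which does not reach 51, so (l) does not meet the standard; on (m) the weight is 82 less the opposing 35 gives net 47, < 51, so (m) does not meet the standard.
  Not every element is met, so the petitioner fails to carry Stage III.3.
The analysis ends at Stage III.3; the respondent prevails on this issue.
Per-issue: Issue I → respondent; Issue II → respondent; Issue III → respondent. The petitioner must prevail on every issue; overall, the respondent prevails.

respondent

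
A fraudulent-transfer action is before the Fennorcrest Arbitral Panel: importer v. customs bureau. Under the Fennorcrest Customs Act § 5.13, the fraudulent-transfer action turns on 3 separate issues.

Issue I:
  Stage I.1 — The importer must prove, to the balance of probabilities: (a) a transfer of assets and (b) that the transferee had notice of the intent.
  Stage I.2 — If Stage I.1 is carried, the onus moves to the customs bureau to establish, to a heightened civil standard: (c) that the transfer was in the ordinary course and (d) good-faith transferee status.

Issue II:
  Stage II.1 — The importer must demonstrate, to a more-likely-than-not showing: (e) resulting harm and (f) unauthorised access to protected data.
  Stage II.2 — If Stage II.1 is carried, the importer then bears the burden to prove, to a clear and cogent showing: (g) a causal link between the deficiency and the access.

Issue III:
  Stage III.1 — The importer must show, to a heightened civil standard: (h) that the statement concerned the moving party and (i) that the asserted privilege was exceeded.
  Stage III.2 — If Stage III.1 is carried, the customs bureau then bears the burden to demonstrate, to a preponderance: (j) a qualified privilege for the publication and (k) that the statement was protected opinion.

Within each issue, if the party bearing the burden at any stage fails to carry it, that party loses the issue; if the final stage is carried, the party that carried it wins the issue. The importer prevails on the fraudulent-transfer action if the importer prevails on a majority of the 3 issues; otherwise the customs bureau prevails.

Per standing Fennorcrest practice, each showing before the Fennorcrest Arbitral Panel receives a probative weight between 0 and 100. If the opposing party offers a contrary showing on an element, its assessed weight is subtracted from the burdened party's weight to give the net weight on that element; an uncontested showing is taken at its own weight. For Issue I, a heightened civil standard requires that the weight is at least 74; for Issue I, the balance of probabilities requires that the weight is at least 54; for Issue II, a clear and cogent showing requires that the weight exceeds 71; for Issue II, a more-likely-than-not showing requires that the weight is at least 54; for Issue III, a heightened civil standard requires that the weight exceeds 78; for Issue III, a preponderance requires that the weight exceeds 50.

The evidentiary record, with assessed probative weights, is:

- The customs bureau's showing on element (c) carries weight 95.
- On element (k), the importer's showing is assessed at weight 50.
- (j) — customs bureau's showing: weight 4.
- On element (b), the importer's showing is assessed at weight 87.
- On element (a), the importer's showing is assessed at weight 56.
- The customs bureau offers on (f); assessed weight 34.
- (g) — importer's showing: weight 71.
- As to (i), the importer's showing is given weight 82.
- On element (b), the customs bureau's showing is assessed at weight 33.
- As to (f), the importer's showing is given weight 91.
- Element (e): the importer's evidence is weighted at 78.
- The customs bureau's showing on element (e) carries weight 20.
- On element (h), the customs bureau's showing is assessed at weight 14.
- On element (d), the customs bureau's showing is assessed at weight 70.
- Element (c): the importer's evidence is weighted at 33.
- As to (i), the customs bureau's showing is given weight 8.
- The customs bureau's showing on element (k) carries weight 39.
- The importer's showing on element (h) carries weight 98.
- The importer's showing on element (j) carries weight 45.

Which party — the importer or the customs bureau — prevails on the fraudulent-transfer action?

— Issue I —
Stage I.1 (importer, the balance of probabilities, weight is at least 54): (a) 56 ≥ 54 — meets; (b) net 87−33=54 ≥ 54 — meets.
  Stage I.1 carried; the burden shifts to the customs bureau.
Stage I.2 (customs bureau, a heightened civil standard, weight is at least 74): (c) net 95−33=62 < 74 — fails; (d) 70 < 74 — fails.
  The customs bureau does not carry Stage I.2.
So the importer prevails on this issue.
— Issue II —
At Stage II.1 the importer must meet a more-likely-than-not showing (weight is at least 54): on (e) the weight is 78 less the opposing 20 gives net 58, ≥ 54, so (e) meets the standard; on (f) the weight is 91 less the opposing 34 gives net 57, ≥ 54, so (f) meets the standard.
  All elements met. The importer retains the burden for Stage II.2.
At Stage II.2 the importer must meet a clear and cogent showing (weight exceeds 71): on (g) the weight is 71, which does not exceed 71, so (g) does not meet the standard.
  The importer does not carry Stage II.2.
The customs bureau prevails on this issue.
— Issue III —
Stage III.1 — burden on importer; standard: a heightened civil standard (weight exceeds 78).
    (h): 98 − 14 = 84 > 78 [met]
    (i): 82 − 8 = 74 ≤ 78 [not met]
  Stage III.1 not carried; the importer fails its burden.
The analysis ends at Stage III.1; the customs bureau prevails on this issue.
Per-issue: Issue I → importer; Issue II → customs bureau; Issue III → customs bureau. The importer must prevail on a majority of issues; overall, the customs bureau prevails.

customs bureau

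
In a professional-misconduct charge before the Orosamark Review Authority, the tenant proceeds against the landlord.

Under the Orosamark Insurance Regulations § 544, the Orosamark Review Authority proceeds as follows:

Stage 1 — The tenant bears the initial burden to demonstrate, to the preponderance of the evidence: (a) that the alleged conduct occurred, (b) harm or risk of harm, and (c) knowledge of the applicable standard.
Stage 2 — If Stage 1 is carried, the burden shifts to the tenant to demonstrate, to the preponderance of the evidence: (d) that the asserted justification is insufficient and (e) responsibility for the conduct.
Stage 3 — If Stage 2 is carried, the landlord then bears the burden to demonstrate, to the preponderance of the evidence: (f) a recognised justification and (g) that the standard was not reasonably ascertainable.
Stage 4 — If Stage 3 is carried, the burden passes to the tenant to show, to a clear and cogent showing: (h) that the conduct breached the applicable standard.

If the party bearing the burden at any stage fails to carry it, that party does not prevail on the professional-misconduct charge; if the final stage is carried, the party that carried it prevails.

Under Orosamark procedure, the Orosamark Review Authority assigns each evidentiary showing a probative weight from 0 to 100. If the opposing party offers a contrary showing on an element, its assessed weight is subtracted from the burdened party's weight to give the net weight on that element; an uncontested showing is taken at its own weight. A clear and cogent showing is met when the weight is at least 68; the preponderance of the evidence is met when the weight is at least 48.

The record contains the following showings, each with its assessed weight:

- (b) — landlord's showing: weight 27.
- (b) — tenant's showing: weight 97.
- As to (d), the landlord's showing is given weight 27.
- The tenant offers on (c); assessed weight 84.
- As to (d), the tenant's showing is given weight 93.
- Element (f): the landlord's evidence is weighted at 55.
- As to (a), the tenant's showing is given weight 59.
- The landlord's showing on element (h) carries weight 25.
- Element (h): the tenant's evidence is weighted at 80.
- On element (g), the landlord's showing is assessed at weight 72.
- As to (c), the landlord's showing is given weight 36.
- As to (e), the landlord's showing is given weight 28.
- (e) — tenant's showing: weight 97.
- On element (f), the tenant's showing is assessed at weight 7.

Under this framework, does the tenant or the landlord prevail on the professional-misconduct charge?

landlord

Stage 1 — burden on tenant; standard: the preponderance of the evidence (weight is at least 48).
    (a): 59 ≥ 48 [met]
    (b): 97 − 27 = 70 ≥ 48 [met]
    (c): 84 − 36 = 48 ≥ 48 [met]
  Stage 1 carried; the burden remains with the tenant.
Stage 2 — burden on tenant; standard: the preponderance of the evidence (weight is at least 48).
    (d): 93 − 27 = 66 ≥ 48 [met]
    (e): 97 − 28 = 69 ≥ 48 [met]
  The tenant carries Stage 2; the landlord now bears the burden.
Stage 3 — burden on landlord; standard: the preponderance of the evidence (weight is at least 48).
    (f): 55 − 7 = 48 ≥ 48 [met]
    (g): 72 ≥ 48 [met]
  Stage 3 is satisfied; the onus moves to the tenant.
Stage 4 — burden on tenant; standard: a clear and cogent showing (weight is at least 68).
    (h): 80 − 25 = 55 < 68 [not met]
  Not every element is met, so the tenant fails to carry Stage 4.
So the landlord prevails.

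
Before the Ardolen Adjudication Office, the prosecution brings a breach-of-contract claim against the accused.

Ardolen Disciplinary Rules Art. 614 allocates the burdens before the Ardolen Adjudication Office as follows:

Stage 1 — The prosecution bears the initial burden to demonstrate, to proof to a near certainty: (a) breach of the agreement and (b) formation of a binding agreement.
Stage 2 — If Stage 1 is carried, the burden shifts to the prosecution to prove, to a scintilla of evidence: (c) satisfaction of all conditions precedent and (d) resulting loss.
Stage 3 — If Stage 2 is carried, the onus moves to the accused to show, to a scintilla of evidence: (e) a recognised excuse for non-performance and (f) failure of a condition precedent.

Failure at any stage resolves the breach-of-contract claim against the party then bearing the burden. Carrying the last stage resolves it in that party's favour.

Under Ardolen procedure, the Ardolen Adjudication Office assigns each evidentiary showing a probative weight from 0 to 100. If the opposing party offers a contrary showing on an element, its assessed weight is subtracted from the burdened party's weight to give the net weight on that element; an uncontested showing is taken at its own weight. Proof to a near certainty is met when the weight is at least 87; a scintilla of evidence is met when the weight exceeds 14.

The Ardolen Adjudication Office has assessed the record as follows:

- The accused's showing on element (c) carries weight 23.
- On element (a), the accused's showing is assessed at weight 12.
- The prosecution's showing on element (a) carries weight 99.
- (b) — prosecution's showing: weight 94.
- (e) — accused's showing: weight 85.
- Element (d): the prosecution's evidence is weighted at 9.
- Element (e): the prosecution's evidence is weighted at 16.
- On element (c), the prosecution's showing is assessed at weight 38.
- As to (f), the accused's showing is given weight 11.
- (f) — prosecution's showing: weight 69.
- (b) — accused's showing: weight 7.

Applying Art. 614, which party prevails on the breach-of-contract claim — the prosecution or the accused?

accused

Stage 1 (prosecution, proof to a near certainty, weight is at least 87): (a) net 99−12=87 ≥ 87 — meets; (b) net 94−7=87 ≥ 87 — meets.
  All elements met. The prosecution retains the burden for Stage 2.
Stage 2 (prosecution, a scintilla of evidence, weight exceeds 14): (c) net 38−23=15 > 14 — meets; (d) 9 ≤ 14 — fails.
  Stage 2 not carried; the prosecution fails its burden.
The accused prevails.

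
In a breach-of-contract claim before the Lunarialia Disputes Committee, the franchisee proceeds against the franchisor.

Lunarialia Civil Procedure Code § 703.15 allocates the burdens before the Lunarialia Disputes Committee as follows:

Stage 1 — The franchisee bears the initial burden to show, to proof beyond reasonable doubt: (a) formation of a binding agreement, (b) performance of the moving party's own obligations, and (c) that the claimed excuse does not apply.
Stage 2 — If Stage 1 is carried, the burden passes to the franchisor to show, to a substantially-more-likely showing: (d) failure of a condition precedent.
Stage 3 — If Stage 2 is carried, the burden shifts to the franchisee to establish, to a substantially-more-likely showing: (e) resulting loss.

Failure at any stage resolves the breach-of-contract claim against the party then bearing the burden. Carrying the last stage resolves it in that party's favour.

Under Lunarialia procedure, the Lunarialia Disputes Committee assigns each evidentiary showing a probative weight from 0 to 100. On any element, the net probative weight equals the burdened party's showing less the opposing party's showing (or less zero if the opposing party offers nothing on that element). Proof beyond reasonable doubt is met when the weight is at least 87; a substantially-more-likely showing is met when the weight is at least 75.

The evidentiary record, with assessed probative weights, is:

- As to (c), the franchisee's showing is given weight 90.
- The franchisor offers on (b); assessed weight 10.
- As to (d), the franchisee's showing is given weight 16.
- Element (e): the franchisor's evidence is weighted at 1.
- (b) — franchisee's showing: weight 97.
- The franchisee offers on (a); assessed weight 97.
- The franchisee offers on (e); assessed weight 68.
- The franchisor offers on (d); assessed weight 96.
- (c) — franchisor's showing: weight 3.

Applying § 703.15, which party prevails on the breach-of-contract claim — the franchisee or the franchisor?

Stage 1 (franchisee, proof beyond reasonable doubt, weight is at least 87): (a) 97 ≥ 87 — meets; (b) net 97−10=87 ≥ 87 — meets; (c) net 90−3=87 ≥ 87 — meets.
  Stage 1 carried; the burden shifts to the franchisor.
Stage 2 (franchisor, a substantially-more-likely showing, weight is at least 75): (d) net 96−16=80 ≥ 75 — meets.
  All elements met. The burden passes to the franchisee.
Stage 3 (franchisee, a substantially-more-likely showing, weight is at least 75): (e) net 68−1=67 < 75 — fails.
  The franchisee does not carry Stage 3.
The analysis ends at Stage 3; the franchisor prevails.

franchisor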